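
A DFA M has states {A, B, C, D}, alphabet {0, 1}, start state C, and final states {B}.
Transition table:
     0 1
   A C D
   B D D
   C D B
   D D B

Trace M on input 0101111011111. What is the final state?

B

C --0--> D
D --1--> B
B --0--> D
D --1--> B
B --1--> D
D --1--> B
B --1--> D
D --0--> D
D --1--> B
B --1--> D
D --1--> B
B --1--> D
D --1--> B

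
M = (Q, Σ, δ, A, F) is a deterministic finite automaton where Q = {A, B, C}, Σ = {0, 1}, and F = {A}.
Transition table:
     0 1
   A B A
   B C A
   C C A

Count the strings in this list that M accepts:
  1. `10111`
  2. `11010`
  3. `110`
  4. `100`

1

`10111`: accepted
`11010`: rejected
`110`: rejected
`100`: rejected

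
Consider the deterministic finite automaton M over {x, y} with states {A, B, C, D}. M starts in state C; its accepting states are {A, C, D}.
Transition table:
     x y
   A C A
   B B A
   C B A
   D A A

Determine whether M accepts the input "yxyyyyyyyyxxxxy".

C --y--> A
A --x--> C
C --y--> A
A --y--> A
A --y--> A
A --y--> A
A --y--> A
A --y--> A
A --y--> A
A --y--> A
A --x--> C
C --x--> B
B --x--> B
B --x--> B
B --y--> A
End in state A, which is an accepting state.

accepted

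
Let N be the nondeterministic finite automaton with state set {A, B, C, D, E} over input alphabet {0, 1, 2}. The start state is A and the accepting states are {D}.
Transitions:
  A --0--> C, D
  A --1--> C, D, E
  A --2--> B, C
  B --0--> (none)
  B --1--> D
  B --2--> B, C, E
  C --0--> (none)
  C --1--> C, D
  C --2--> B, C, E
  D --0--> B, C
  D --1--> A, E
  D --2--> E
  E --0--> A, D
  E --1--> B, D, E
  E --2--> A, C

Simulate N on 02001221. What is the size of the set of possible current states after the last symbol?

Start: {A}
read 0: {C, D}
read 2: {B, C, E}
read 0: {A, D}
read 0: {B, C, D}
read 1: {A, C, D, E}
read 2: {A, B, C, E}
read 2: {A, B, C, E}
read 1: {B, C, D, E}
Final reachable set {B, C, D, E} has 4 states.

4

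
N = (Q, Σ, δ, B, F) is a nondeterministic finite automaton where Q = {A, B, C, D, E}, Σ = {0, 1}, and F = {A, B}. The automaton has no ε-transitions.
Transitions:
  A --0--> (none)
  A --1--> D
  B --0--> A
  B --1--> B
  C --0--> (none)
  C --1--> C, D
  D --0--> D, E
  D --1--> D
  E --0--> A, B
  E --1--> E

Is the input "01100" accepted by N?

Start: {B}
read 0: {A}
read 1: {D}
read 1: {D}
read 0: {D, E}
read 0: {A, B, D, E}
Reachable ∩ accepting = {A, B} — nonempty.

accepted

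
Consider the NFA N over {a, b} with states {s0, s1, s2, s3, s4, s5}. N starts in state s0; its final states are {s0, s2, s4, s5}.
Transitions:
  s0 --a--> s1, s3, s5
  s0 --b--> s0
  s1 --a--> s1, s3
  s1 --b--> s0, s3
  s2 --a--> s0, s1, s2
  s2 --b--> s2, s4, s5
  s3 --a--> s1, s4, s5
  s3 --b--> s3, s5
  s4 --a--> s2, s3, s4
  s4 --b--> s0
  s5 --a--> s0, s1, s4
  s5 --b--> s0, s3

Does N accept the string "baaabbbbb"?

Start: {s0}
read b: {s0}
read a: {s1, s3, s5}
read a: {s0, s1, s3, s4, s5}
read a: {s0, s1, s2, s3, s4, s5}
read b: {s0, s2, s3, s4, s5}
read b: {s0, s2, s3, s4, s5}
read b: {s0, s2, s3, s4, s5}
read b: {s0, s2, s3, s4, s5}
read b: {s0, s2, s3, s4, s5}
Reachable ∩ accepting = {s0, s2, s4, s5} — nonempty.

accepted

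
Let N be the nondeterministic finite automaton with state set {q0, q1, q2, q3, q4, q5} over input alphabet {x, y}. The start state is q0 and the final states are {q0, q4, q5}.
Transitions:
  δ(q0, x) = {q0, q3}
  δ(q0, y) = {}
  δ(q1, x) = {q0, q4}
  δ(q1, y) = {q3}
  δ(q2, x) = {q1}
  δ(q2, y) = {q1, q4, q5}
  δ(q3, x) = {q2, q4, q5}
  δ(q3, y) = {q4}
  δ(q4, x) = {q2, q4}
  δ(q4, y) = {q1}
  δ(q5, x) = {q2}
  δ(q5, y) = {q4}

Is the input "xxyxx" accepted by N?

Start: {q0}
read x: {q0, q3}
read x: {q0, q2, q3, q4, q5}
read y: {q1, q4, q5}
read x: {q0, q2, q4}
read x: {q0, q1, q2, q3, q4}
Reachable ∩ accepting = {q0, q4} — nonempty.

accepted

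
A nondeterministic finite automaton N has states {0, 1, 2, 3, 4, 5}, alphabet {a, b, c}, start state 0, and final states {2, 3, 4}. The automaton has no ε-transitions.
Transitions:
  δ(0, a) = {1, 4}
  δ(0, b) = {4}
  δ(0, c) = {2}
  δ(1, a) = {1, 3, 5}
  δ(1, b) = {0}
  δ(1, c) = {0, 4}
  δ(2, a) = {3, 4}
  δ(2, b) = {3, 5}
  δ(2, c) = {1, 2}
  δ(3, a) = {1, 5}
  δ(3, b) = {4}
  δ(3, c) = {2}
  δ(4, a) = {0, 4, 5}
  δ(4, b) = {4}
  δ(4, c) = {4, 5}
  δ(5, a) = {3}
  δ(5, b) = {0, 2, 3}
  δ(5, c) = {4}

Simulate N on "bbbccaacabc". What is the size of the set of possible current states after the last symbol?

4

Start: {0}
read b: {4}
read b: {4}
read b: {4}
read c: {4, 5}
read c: {4, 5}
read a: {0, 3, 4, 5}
read a: {0, 1, 3, 4, 5}
read c: {0, 2, 4, 5}
read a: {0, 1, 3, 4, 5}
read b: {0, 2, 3, 4}
read c: {1, 2, 4, 5}
Final reachable set {1, 2, 4, 5} has 4 states.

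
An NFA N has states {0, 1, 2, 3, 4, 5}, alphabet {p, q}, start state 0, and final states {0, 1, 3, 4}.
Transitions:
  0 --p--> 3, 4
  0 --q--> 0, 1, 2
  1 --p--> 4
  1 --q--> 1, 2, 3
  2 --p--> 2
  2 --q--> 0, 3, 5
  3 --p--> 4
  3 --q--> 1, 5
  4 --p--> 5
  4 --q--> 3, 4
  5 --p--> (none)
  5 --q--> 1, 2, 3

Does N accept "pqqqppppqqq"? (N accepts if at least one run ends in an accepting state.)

Start: {0}
read p: {3, 4}
read q: {1, 3, 4, 5}
read q: {1, 2, 3, 4, 5}
read q: {0, 1, 2, 3, 4, 5}
read p: {2, 3, 4, 5}
read p: {2, 4, 5}
read p: {2, 5}
read p: {2}
read q: {0, 3, 5}
read q: {0, 1, 2, 3, 5}
read q: {0, 1, 2, 3, 5}
Reachable ∩ accepting = {0, 1, 3} — nonempty.

accepted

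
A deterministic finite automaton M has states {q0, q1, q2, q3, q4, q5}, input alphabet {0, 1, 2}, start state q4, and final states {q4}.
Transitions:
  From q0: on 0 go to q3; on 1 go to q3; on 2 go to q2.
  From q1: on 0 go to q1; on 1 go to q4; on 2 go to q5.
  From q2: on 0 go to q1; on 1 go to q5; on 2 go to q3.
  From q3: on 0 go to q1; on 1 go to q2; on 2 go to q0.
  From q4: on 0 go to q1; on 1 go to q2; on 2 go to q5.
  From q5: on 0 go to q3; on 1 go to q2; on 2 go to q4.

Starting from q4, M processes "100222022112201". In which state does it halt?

q4 --1--> q2
q2 --0--> q1
q1 --0--> q1
q1 --2--> q5
q5 --2--> q4
q4 --2--> q5
q5 --0--> q3
q3 --2--> q0
q0 --2--> q2
q2 --1--> q5
q5 --1--> q2
q2 --2--> q3
q3 --2--> q0
q0 --0--> q3
q3 --1--> q2

q2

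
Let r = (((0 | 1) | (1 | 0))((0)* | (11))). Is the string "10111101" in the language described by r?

no

No split of 10111101 into u·v has ((0|1)|(1|0)) matching u and ((0)*|(11)) matching v.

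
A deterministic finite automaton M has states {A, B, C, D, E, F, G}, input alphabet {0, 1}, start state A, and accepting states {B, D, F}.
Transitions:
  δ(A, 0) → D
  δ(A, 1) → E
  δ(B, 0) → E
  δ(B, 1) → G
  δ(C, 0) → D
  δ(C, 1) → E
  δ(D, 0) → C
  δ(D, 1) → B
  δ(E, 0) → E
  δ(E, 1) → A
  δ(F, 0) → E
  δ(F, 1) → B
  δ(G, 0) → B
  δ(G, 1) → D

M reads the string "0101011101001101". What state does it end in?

A

A --0--> D
D --1--> B
B --0--> E
E --1--> A
A --0--> D
D --1--> B
B --1--> G
G --1--> D
D --0--> C
C --1--> E
E --0--> E
E --0--> E
E --1--> A
A --1--> E
E --0--> E
E --1--> A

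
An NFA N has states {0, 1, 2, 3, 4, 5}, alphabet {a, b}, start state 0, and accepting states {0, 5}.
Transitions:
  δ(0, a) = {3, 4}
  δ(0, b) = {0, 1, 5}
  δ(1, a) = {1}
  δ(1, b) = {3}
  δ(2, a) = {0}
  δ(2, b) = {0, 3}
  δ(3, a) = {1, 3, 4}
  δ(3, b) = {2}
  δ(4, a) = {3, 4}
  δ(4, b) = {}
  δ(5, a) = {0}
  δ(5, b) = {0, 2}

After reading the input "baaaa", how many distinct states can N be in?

3

Start: {0}
read b: {0, 1, 5}
read a: {0, 1, 3, 4}
read a: {1, 3, 4}
read a: {1, 3, 4}
read a: {1, 3, 4}
Final reachable set {1, 3, 4} has 3 states.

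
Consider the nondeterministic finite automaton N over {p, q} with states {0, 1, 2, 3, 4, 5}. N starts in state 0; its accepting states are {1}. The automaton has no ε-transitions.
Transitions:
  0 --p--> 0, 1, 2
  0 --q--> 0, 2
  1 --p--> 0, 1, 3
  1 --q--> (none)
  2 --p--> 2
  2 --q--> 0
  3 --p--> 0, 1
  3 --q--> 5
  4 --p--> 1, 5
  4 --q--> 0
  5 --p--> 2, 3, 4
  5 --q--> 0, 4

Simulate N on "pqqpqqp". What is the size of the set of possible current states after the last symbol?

Start: {0}
read p: {0, 1, 2}
read q: {0, 2}
read q: {0, 2}
read p: {0, 1, 2}
read q: {0, 2}
read q: {0, 2}
read p: {0, 1, 2}
Final reachable set {0, 1, 2} has 3 states.

3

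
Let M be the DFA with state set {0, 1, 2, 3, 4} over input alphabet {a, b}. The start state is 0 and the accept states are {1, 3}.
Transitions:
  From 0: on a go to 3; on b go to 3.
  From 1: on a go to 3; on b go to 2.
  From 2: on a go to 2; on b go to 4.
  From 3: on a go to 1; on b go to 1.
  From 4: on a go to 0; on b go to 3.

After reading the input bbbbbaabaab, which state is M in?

2

0 --b--> 3
3 --b--> 1
1 --b--> 2
2 --b--> 4
4 --b--> 3
3 --a--> 1
1 --a--> 3
3 --b--> 1
1 --a--> 3
3 --a--> 1
1 --b--> 2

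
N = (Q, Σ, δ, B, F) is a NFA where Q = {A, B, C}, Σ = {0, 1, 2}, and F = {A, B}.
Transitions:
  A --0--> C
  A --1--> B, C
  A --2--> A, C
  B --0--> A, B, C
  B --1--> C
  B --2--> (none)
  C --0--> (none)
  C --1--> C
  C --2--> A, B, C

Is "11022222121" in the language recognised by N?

rejected

Start: {B}
read 1: {C}
read 1: {C}
read 0: {}
The reachable set is empty and stays empty for the remaining 8 symbols.
Reachable ∩ accepting = {} — empty.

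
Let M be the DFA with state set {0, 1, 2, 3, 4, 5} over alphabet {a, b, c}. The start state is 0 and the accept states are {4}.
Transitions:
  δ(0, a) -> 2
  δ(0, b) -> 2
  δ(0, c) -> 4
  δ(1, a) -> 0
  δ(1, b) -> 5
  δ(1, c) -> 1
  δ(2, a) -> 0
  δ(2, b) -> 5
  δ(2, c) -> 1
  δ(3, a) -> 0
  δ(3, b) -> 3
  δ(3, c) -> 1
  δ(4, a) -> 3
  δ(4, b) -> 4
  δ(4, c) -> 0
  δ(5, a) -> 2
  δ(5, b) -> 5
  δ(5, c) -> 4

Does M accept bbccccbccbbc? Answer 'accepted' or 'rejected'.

accepted

0 --b--> 2
2 --b--> 5
5 --c--> 4
4 --c--> 0
0 --c--> 4
4 --c--> 0
0 --b--> 2
2 --c--> 1
1 --c--> 1
1 --b--> 5
5 --b--> 5
5 --c--> 4
End in state 4, which is an accepting state.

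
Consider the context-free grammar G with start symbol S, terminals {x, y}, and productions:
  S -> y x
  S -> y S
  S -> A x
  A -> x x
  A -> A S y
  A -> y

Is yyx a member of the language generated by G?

S ⇒ yS ⇒ yAx ⇒ yyx

yes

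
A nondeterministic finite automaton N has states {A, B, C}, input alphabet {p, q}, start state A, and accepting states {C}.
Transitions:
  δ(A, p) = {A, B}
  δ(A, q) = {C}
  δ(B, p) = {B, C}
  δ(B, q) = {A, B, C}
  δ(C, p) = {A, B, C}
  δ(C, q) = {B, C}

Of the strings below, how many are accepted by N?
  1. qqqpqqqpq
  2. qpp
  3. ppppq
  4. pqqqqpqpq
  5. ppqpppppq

5

qqqpqqqpq: accepted
qpp: accepted
ppppq: accepted
pqqqqpqpq: accepted
ppqpppppq: accepted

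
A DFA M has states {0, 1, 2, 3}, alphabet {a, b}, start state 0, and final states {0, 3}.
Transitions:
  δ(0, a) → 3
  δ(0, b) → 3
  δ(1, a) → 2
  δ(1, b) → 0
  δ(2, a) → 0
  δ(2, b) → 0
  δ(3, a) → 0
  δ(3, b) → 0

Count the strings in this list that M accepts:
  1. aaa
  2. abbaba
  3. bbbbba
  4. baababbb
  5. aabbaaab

aaa: accepted
abbaba: accepted
bbbbba: accepted
baababbb: accepted
aabbaaab: accepted

5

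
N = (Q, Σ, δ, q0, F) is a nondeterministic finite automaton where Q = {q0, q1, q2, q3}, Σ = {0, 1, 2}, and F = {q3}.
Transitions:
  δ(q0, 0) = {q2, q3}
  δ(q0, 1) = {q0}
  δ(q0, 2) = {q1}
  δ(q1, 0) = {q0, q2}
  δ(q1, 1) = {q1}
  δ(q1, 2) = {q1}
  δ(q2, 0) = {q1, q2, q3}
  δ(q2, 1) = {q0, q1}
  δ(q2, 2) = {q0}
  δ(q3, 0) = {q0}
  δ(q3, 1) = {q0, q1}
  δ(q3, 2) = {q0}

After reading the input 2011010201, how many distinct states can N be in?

Start: {q0}
read 2: {q1}
read 0: {q0, q2}
read 1: {q0, q1}
read 1: {q0, q1}
read 0: {q0, q2, q3}
read 1: {q0, q1}
read 0: {q0, q2, q3}
read 2: {q0, q1}
read 0: {q0, q2, q3}
read 1: {q0, q1}
Final reachable set {q0, q1} has 2 states.

2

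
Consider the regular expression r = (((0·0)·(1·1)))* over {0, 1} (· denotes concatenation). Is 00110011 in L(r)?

yes

Split into 2 pieces 0011 · 0011; each matches ((0·0)·(1·1)).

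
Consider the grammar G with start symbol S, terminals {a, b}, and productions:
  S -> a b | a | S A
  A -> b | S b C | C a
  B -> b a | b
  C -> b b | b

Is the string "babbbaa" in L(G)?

no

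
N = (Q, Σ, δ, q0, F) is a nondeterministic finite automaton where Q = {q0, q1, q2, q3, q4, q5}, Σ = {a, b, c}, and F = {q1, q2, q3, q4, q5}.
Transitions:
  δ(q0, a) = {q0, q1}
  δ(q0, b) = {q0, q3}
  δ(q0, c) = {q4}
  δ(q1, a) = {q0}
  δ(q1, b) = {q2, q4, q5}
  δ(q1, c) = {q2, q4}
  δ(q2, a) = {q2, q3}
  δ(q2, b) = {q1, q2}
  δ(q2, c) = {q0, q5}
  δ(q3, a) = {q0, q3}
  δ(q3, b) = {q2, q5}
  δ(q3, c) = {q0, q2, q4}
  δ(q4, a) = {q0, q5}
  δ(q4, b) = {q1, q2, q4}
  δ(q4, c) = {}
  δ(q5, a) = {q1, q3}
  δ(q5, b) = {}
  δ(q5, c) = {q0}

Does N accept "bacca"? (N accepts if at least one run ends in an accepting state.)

accepted

Start: {q0}
read b: {q0, q3}
read a: {q0, q1, q3}
read c: {q0, q2, q4}
read c: {q0, q4, q5}
read a: {q0, q1, q3, q5}
Reachable ∩ accepting = {q1, q3, q5} — nonempty.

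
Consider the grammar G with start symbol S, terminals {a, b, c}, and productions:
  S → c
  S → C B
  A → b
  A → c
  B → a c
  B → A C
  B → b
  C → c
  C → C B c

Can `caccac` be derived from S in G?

S ⇒ CB ⇒ CBcB ⇒ cBcB ⇒ caccB ⇒ caccac

yes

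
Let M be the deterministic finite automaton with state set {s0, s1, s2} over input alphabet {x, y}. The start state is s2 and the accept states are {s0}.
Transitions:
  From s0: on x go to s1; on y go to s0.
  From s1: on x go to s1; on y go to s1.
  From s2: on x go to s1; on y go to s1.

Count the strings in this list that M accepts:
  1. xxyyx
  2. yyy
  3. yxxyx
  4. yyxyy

xxyyx: rejected
yyy: rejected
yxxyx: rejected
yyxyy: rejected

0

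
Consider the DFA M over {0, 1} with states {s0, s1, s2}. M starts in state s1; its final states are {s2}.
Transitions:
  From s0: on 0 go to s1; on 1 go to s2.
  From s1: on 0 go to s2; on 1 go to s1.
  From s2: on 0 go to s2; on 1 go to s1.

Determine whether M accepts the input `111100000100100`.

s1 --1--> s1
s1 --1--> s1
s1 --1--> s1
s1 --1--> s1
s1 --0--> s2
s2 --0--> s2
s2 --0--> s2
s2 --0--> s2
s2 --0--> s2
s2 --1--> s1
s1 --0--> s2
s2 --0--> s2
s2 --1--> s1
s1 --0--> s2
s2 --0--> s2
End in state s2, which is an accepting state.

accepted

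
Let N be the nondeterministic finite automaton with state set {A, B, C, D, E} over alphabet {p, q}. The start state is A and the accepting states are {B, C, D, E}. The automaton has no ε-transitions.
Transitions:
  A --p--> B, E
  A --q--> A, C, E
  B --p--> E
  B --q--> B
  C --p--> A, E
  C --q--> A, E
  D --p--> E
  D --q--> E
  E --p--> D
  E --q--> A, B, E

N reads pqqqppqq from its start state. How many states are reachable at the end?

Start: {A}
read p: {B, E}
read q: {A, B, E}
read q: {A, B, C, E}
read q: {A, B, C, E}
read p: {A, B, D, E}
read p: {B, D, E}
read q: {A, B, E}
read q: {A, B, C, E}
Final reachable set {A, B, C, E} has 4 states.

4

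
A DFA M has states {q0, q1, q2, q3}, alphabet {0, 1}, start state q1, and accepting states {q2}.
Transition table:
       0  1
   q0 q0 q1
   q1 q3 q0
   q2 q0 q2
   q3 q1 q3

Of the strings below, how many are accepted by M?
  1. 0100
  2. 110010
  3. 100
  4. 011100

0100: rejected
110010: rejected
100: rejected
011100: rejected

0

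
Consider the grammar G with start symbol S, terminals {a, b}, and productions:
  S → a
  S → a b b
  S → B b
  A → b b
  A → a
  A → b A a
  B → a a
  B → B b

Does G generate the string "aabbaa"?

no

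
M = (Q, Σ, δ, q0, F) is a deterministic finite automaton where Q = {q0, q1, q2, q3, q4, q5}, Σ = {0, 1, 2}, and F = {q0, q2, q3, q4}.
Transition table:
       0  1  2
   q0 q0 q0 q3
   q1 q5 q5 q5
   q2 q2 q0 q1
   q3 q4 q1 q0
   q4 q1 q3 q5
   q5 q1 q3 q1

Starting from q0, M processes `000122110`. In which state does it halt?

q0

q0 --0--> q0
q0 --0--> q0
q0 --0--> q0
q0 --1--> q0
q0 --2--> q3
q3 --2--> q0
q0 --1--> q0
q0 --1--> q0
q0 --0--> q0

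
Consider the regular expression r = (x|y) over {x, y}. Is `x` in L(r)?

yes

The left alternative x matches x.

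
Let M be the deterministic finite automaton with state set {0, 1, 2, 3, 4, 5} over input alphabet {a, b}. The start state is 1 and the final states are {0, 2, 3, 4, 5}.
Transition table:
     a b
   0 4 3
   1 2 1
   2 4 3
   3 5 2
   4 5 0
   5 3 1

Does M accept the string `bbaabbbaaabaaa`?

accepted

1 --b--> 1
1 --b--> 1
1 --a--> 2
2 --a--> 4
4 --b--> 0
0 --b--> 3
3 --b--> 2
2 --a--> 4
4 --a--> 5
5 --a--> 3
3 --b--> 2
2 --a--> 4
4 --a--> 5
5 --a--> 3
End in state 3, which is an accepting state.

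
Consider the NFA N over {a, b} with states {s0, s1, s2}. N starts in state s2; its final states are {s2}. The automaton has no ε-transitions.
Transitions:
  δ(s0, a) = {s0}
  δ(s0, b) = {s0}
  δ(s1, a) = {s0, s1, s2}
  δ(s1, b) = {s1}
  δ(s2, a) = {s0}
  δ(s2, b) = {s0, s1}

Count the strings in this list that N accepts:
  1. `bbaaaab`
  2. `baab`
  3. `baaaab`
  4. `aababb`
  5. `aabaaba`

0

`bbaaaab`: rejected
`baab`: rejected
`baaaab`: rejected
`aababb`: rejected
`aabaaba`: rejected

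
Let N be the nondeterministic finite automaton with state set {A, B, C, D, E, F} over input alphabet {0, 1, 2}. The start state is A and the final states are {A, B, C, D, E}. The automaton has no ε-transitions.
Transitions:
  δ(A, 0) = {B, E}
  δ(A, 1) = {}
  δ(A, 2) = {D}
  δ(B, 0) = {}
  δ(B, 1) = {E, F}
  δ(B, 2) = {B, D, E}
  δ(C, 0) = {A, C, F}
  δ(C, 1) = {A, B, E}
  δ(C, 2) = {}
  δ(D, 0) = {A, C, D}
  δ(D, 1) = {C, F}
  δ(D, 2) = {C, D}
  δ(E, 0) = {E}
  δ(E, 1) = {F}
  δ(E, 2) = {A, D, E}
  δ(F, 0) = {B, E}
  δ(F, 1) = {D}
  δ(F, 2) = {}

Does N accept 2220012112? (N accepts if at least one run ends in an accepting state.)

Start: {A}
read 2: {D}
read 2: {C, D}
read 2: {C, D}
read 0: {A, C, D, F}
read 0: {A, B, C, D, E, F}
read 1: {A, B, C, D, E, F}
read 2: {A, B, C, D, E}
read 1: {A, B, C, E, F}
read 1: {A, B, D, E, F}
read 2: {A, B, C, D, E}
Reachable ∩ accepting = {A, B, C, D, E} — nonempty.

accepted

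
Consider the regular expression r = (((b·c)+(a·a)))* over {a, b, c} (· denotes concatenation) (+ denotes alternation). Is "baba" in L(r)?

baba cannot be split into zero or more pieces each matching ((b·c)+(a·a)).

no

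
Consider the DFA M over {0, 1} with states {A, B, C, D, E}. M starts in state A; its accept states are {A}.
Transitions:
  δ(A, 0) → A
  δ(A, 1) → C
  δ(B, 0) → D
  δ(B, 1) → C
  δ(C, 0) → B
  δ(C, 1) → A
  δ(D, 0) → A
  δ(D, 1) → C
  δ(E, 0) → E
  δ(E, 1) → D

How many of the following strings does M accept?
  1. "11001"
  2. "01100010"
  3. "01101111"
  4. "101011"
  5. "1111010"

2

"11001": rejected
"01100010": rejected
"01101111": accepted
"101011": accepted
"1111010": rejected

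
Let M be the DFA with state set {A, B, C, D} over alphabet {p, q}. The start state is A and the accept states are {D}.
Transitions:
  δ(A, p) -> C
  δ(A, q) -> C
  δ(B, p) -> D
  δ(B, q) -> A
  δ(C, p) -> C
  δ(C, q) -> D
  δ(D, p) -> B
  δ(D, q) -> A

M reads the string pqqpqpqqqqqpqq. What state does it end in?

A

A --p--> C
C --q--> D
D --q--> A
A --p--> C
C --q--> D
D --p--> B
B --q--> A
A --q--> C
C --q--> D
D --q--> A
A --q--> C
C --p--> C
C --q--> D
D --q--> A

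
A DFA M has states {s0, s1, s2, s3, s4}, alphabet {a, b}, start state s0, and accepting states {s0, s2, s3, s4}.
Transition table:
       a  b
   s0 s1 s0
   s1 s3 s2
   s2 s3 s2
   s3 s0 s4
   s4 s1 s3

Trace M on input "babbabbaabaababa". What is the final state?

s3

s0 --b--> s0
s0 --a--> s1
s1 --b--> s2
s2 --b--> s2
s2 --a--> s3
s3 --b--> s4
s4 --b--> s3
s3 --a--> s0
s0 --a--> s1
s1 --b--> s2
s2 --a--> s3
s3 --a--> s0
s0 --b--> s0
s0 --a--> s1
s1 --b--> s2
s2 --a--> s3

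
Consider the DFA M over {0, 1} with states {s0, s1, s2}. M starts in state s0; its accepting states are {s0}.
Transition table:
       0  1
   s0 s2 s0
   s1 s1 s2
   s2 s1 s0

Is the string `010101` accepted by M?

accepted

s0 --0--> s2
s2 --1--> s0
s0 --0--> s2
s2 --1--> s0
s0 --0--> s2
s2 --1--> s0
End in state s0, which is an accepting state.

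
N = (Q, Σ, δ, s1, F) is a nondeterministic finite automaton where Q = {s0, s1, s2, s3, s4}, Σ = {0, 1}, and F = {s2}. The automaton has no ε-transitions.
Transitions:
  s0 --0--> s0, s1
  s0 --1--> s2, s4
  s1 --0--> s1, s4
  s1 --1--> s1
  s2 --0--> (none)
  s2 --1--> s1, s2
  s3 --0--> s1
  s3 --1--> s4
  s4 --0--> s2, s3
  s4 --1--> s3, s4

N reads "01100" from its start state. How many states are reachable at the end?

4

Start: {s1}
read 0: {s1, s4}
read 1: {s1, s3, s4}
read 1: {s1, s3, s4}
read 0: {s1, s2, s3, s4}
read 0: {s1, s2, s3, s4}
Final reachable set {s1, s2, s3, s4} has 4 states.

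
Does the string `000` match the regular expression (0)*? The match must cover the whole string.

Split into 3 pieces 0 · 0 · 0; each matches 0.

yes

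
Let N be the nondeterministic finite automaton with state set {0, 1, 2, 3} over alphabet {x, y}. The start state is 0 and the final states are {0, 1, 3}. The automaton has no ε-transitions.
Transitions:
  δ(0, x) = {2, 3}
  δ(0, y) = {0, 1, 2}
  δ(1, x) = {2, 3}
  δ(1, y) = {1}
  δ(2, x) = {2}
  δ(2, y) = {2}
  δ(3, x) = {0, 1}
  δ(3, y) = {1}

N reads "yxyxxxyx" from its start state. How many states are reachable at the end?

2

Start: {0}
read y: {0, 1, 2}
read x: {2, 3}
read y: {1, 2}
read x: {2, 3}
read x: {0, 1, 2}
read x: {2, 3}
read y: {1, 2}
read x: {2, 3}
Final reachable set {2, 3} has 2 states.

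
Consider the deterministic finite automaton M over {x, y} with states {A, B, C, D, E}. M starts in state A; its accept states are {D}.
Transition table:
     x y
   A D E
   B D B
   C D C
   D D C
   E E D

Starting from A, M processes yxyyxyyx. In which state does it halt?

D

A --y--> E
E --x--> E
E --y--> D
D --y--> C
C --x--> D
D --y--> C
C --y--> C
C --x--> D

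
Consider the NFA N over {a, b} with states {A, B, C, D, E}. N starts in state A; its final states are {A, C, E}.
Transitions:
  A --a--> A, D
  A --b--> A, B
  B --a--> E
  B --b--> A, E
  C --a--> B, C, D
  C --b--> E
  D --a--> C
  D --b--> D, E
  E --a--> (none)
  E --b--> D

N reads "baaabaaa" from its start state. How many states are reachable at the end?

Start: {A}
read b: {A, B}
read a: {A, D, E}
read a: {A, C, D}
read a: {A, B, C, D}
read b: {A, B, D, E}
read a: {A, C, D, E}
read a: {A, B, C, D}
read a: {A, B, C, D, E}
Final reachable set {A, B, C, D, E} has 5 states.

5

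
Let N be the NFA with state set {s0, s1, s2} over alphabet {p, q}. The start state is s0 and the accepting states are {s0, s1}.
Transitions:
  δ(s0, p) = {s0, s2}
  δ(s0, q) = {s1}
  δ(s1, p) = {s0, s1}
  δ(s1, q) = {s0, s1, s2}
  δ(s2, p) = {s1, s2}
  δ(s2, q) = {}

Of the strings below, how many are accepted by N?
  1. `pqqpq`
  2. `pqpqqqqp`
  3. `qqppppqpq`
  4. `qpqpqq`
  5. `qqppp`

5

`pqqpq`: accepted
`pqpqqqqp`: accepted
`qqppppqpq`: accepted
`qpqpqq`: accepted
`qqppp`: accepted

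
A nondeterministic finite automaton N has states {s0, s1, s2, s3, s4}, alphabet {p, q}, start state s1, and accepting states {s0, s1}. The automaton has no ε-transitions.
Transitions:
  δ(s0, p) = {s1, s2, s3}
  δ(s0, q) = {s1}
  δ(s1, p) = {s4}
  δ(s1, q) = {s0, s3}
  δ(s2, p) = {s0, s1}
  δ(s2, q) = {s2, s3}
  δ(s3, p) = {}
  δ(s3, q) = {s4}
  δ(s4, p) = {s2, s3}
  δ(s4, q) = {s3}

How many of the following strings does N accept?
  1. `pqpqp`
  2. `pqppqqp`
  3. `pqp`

`pqpqp`: rejected
`pqppqqp`: rejected
`pqp`: rejected

0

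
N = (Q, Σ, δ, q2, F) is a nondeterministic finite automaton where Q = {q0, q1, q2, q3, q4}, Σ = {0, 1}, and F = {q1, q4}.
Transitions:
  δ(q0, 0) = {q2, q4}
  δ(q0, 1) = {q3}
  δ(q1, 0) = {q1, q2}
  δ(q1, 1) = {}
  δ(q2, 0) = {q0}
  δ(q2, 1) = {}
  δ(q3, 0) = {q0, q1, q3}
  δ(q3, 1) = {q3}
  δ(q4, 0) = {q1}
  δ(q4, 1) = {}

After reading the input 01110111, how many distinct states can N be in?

1

Start: {q2}
read 0: {q0}
read 1: {q3}
read 1: {q3}
read 1: {q3}
read 0: {q0, q1, q3}
read 1: {q3}
read 1: {q3}
read 1: {q3}
Final reachable set {q3} has 1 state.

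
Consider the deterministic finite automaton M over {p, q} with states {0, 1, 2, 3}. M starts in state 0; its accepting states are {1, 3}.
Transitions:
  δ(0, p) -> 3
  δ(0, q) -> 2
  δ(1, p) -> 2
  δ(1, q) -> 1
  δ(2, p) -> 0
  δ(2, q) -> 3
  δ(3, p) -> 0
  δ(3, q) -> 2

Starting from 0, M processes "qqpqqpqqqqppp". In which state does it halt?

0 --q--> 2
2 --q--> 3
3 --p--> 0
0 --q--> 2
2 --q--> 3
3 --p--> 0
0 --q--> 2
2 --q--> 3
3 --q--> 2
2 --q--> 3
3 --p--> 0
0 --p--> 3
3 --p--> 0

0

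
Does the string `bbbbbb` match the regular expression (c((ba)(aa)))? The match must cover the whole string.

No split of bbbbbb into u·v has c matching u and ((ba)(aa)) matching v.

no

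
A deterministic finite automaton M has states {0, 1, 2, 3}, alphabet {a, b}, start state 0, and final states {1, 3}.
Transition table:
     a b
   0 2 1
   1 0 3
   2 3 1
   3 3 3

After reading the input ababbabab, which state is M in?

3

0 --a--> 2
2 --b--> 1
1 --a--> 0
0 --b--> 1
1 --b--> 3
3 --a--> 3
3 --b--> 3
3 --a--> 3
3 --b--> 3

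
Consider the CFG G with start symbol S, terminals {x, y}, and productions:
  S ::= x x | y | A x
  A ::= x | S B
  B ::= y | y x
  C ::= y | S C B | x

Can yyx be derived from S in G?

S ⇒ Ax ⇒ SBx ⇒ yBx ⇒ yyx

yes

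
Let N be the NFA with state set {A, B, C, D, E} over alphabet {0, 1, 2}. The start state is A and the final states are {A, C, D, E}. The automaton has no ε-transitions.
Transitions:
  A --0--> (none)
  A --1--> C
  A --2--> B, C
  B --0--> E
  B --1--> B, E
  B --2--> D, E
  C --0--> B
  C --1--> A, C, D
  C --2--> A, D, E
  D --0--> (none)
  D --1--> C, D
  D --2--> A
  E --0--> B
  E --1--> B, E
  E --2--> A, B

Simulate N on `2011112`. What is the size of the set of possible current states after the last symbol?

Start: {A}
read 2: {B, C}
read 0: {B, E}
read 1: {B, E}
read 1: {B, E}
read 1: {B, E}
read 1: {B, E}
read 2: {A, B, D, E}
Final reachable set {A, B, D, E} has 4 states.

4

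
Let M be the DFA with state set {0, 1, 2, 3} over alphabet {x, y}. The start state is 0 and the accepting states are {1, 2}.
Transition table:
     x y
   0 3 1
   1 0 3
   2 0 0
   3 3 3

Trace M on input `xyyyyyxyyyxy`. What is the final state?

3

0 --x--> 3
3 --y--> 3
3 --y--> 3
3 --y--> 3
3 --y--> 3
3 --y--> 3
3 --x--> 3
3 --y--> 3
3 --y--> 3
3 --y--> 3
3 --x--> 3
3 --y--> 3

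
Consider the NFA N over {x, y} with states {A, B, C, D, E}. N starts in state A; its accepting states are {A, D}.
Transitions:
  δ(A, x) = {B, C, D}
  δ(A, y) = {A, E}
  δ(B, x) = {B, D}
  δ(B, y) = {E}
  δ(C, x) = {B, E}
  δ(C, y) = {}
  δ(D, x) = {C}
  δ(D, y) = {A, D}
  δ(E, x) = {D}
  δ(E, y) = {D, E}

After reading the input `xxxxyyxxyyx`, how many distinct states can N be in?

Start: {A}
read x: {B, C, D}
read x: {B, C, D, E}
read x: {B, C, D, E}
read x: {B, C, D, E}
read y: {A, D, E}
read y: {A, D, E}
read x: {B, C, D}
read x: {B, C, D, E}
read y: {A, D, E}
read y: {A, D, E}
read x: {B, C, D}
Final reachable set {B, C, D} has 3 states.

3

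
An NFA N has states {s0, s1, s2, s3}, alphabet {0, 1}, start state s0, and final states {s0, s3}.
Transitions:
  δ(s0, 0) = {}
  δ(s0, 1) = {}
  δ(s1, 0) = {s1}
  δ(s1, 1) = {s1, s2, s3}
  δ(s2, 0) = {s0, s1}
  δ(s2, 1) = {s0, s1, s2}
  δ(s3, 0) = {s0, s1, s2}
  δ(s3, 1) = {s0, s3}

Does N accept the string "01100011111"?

Start: {s0}
read 0: {}
The reachable set is empty and stays empty for the remaining 10 symbols.
Reachable ∩ accepting = {} — empty.

rejected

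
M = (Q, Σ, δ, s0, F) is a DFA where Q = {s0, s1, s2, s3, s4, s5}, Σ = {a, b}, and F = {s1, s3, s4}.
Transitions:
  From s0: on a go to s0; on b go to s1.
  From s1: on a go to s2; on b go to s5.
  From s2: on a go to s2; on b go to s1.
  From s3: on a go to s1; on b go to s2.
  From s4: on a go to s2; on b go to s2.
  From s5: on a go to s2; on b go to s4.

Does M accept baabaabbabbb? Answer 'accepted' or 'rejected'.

accepted

s0 --b--> s1
s1 --a--> s2
s2 --a--> s2
s2 --b--> s1
s1 --a--> s2
s2 --a--> s2
s2 --b--> s1
s1 --b--> s5
s5 --a--> s2
s2 --b--> s1
s1 --b--> s5
s5 --b--> s4
End in state s4, which is an accepting state.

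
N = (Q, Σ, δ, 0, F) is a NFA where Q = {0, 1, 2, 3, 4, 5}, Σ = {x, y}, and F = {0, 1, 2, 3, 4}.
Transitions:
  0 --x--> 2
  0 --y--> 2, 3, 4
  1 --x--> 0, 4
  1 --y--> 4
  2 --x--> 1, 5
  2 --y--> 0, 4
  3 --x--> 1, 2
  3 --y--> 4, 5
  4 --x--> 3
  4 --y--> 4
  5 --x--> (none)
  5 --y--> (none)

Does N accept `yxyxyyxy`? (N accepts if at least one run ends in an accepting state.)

Start: {0}
read y: {2, 3, 4}
read x: {1, 2, 3, 5}
read y: {0, 4, 5}
read x: {2, 3}
read y: {0, 4, 5}
read y: {2, 3, 4}
read x: {1, 2, 3, 5}
read y: {0, 4, 5}
Reachable ∩ accepting = {0, 4} — nonempty.

accepted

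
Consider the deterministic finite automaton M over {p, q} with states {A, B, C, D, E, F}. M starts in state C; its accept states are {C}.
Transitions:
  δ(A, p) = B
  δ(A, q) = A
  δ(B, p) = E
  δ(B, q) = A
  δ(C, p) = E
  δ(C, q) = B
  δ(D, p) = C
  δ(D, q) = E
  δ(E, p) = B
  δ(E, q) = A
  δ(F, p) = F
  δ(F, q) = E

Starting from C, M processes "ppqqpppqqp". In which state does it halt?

B

C --p--> E
E --p--> B
B --q--> A
A --q--> A
A --p--> B
B --p--> E
E --p--> B
B --q--> A
A --q--> A
A --p--> B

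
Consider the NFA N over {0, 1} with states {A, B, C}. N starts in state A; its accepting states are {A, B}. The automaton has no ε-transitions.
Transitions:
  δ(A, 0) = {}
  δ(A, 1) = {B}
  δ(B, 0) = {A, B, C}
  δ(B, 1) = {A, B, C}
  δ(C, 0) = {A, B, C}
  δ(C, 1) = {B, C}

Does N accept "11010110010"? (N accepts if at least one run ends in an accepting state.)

Start: {A}
read 1: {B}
read 1: {A, B, C}
read 0: {A, B, C}
read 1: {A, B, C}
read 0: {A, B, C}
read 1: {A, B, C}
read 1: {A, B, C}
read 0: {A, B, C}
read 0: {A, B, C}
read 1: {A, B, C}
read 0: {A, B, C}
Reachable ∩ accepting = {A, B} — nonempty.

accepted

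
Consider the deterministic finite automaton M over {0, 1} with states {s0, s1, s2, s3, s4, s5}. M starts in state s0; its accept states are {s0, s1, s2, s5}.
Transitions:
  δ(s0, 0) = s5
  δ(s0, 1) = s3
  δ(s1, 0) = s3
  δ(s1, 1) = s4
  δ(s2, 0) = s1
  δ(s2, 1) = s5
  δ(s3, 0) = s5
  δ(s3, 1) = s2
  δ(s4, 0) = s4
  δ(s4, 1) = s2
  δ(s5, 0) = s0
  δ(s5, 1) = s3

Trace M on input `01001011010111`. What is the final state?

s0 --0--> s5
s5 --1--> s3
s3 --0--> s5
s5 --0--> s0
s0 --1--> s3
s3 --0--> s5
s5 --1--> s3
s3 --1--> s2
s2 --0--> s1
s1 --1--> s4
s4 --0--> s4
s4 --1--> s2
s2 --1--> s5
s5 --1--> s3

s3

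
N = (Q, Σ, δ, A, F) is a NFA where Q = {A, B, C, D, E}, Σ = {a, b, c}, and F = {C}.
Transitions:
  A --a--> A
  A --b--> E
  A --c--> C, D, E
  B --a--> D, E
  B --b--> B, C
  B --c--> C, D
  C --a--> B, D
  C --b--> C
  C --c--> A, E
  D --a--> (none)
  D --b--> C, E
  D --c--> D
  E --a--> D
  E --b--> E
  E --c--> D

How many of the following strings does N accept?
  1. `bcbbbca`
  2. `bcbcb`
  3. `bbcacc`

1

`bcbbbca`: rejected
`bcbcb`: accepted
`bbcacc`: rejected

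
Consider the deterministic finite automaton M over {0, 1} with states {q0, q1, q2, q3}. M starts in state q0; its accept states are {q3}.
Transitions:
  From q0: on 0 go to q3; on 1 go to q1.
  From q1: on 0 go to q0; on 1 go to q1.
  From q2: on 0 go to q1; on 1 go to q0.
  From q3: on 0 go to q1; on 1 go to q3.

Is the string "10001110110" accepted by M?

q0 --1--> q1
q1 --0--> q0
q0 --0--> q3
q3 --0--> q1
q1 --1--> q1
q1 --1--> q1
q1 --1--> q1
q1 --0--> q0
q0 --1--> q1
q1 --1--> q1
q1 --0--> q0
End in state q0, which is not an accepting state.

rejected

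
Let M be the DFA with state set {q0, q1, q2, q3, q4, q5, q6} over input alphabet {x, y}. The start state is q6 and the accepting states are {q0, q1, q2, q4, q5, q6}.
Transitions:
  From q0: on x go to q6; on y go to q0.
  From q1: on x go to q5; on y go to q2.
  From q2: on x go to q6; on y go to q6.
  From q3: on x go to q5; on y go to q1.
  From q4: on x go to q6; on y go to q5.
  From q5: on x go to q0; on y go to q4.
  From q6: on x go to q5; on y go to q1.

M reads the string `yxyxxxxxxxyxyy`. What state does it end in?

q6 --y--> q1
q1 --x--> q5
q5 --y--> q4
q4 --x--> q6
q6 --x--> q5
q5 --x--> q0
q0 --x--> q6
q6 --x--> q5
q5 --x--> q0
q0 --x--> q6
q6 --y--> q1
q1 --x--> q5
q5 --y--> q4
q4 --y--> q5

q5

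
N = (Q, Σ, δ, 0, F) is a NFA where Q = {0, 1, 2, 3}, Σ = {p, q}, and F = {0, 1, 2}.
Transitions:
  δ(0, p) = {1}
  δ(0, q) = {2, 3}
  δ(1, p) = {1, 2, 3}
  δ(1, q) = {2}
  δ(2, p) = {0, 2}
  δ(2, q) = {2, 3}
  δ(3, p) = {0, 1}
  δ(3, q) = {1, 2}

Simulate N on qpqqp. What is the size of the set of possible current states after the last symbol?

Start: {0}
read q: {2, 3}
read p: {0, 1, 2}
read q: {2, 3}
read q: {1, 2, 3}
read p: {0, 1, 2, 3}
Final reachable set {0, 1, 2, 3} has 4 states.

4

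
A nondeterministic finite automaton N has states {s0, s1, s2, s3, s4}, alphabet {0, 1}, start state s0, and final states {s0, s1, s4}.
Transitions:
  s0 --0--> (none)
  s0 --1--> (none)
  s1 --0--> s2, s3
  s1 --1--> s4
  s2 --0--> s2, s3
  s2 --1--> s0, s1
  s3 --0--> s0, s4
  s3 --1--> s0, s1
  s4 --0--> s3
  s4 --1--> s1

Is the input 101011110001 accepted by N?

Start: {s0}
read 1: {}
The reachable set is empty and stays empty for the remaining 11 symbols.
Reachable ∩ accepting = {} — empty.

rejected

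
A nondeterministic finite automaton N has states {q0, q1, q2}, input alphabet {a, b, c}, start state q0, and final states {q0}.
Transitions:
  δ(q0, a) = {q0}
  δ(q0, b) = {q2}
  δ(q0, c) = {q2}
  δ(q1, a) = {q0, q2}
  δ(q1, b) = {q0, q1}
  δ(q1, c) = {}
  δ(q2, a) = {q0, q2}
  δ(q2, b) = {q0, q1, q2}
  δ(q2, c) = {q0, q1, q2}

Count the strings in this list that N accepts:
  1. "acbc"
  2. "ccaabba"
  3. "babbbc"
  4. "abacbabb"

"acbc": accepted
"ccaabba": accepted
"babbbc": accepted
"abacbabb": accepted

4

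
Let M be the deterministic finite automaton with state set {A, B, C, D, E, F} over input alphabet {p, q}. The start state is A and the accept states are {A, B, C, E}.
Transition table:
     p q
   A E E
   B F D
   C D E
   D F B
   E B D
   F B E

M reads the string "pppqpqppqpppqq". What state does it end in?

D

A --p--> E
E --p--> B
B --p--> F
F --q--> E
E --p--> B
B --q--> D
D --p--> F
F --p--> B
B --q--> D
D --p--> F
F --p--> B
B --p--> F
F --q--> E
E --q--> D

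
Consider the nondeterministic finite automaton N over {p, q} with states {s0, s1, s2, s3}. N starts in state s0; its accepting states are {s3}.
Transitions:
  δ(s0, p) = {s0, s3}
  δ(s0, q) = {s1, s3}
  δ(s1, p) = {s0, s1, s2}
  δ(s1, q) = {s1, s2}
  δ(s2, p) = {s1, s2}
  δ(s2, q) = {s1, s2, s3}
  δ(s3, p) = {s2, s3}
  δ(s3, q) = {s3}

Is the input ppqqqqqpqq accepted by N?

accepted

Start: {s0}
read p: {s0, s3}
read p: {s0, s2, s3}
read q: {s1, s2, s3}
read q: {s1, s2, s3}
read q: {s1, s2, s3}
read q: {s1, s2, s3}
read q: {s1, s2, s3}
read p: {s0, s1, s2, s3}
read q: {s1, s2, s3}
read q: {s1, s2, s3}
Reachable ∩ accepting = {s3} — nonempty.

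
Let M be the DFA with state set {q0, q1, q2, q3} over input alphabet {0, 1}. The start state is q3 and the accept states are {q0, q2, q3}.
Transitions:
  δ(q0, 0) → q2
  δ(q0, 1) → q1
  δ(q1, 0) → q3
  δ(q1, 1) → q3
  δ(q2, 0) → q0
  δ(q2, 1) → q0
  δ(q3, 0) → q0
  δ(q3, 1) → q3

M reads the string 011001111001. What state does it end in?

q0

q3 --0--> q0
q0 --1--> q1
q1 --1--> q3
q3 --0--> q0
q0 --0--> q2
q2 --1--> q0
q0 --1--> q1
q1 --1--> q3
q3 --1--> q3
q3 --0--> q0
q0 --0--> q2
q2 --1--> q0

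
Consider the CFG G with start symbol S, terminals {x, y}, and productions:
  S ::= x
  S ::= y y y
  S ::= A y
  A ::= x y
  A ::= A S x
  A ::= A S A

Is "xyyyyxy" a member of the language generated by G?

S ⇒ Ay ⇒ ASxy ⇒ xySxy ⇒ xyyyyxy

yes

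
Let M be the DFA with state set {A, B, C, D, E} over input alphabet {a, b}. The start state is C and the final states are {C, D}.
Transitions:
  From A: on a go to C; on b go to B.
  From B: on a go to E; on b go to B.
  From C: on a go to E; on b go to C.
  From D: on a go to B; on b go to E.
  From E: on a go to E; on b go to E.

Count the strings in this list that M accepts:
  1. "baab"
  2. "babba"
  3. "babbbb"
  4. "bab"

"baab": rejected
"babba": rejected
"babbbb": rejected
"bab": rejected

0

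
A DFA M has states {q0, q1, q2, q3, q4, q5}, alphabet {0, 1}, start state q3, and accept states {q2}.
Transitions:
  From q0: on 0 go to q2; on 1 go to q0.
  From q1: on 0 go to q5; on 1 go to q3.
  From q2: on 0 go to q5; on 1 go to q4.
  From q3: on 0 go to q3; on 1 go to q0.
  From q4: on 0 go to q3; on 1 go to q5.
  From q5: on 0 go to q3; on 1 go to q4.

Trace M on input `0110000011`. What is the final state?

q0

q3 --0--> q3
q3 --1--> q0
q0 --1--> q0
q0 --0--> q2
q2 --0--> q5
q5 --0--> q3
q3 --0--> q3
q3 --0--> q3
q3 --1--> q0
q0 --1--> q0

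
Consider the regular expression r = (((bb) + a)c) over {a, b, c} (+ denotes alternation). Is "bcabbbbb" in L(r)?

no

No split of bcabbbbb into u·v has ((bb)+a) matching u and c matching v.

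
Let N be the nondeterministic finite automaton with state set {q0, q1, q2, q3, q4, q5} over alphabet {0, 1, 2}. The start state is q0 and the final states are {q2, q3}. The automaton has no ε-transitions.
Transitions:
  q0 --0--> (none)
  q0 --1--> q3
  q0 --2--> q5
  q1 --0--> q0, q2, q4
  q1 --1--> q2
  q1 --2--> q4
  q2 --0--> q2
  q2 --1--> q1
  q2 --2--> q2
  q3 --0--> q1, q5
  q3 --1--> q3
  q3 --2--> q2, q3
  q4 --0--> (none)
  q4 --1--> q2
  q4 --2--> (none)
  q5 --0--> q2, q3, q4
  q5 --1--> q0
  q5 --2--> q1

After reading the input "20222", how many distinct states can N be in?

Start: {q0}
read 2: {q5}
read 0: {q2, q3, q4}
read 2: {q2, q3}
read 2: {q2, q3}
read 2: {q2, q3}
Final reachable set {q2, q3} has 2 states.

2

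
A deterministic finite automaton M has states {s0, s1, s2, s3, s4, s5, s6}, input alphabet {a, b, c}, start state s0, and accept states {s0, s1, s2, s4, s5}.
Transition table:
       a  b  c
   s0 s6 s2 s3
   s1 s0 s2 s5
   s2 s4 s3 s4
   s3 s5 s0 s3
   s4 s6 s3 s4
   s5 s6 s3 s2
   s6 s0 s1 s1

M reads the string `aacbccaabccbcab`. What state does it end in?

s3

s0 --a--> s6
s6 --a--> s0
s0 --c--> s3
s3 --b--> s0
s0 --c--> s3
s3 --c--> s3
s3 --a--> s5
s5 --a--> s6
s6 --b--> s1
s1 --c--> s5
s5 --c--> s2
s2 --b--> s3
s3 --c--> s3
s3 --a--> s5
s5 --b--> s3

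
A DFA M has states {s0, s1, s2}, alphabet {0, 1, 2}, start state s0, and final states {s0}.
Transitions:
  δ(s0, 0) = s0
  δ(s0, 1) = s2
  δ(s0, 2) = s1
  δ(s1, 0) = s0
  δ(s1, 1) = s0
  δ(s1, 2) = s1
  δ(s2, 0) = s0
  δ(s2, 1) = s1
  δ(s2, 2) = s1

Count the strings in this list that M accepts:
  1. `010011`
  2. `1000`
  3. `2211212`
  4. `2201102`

1

`010011`: rejected
`1000`: accepted
`2211212`: rejected
`2201102`: rejected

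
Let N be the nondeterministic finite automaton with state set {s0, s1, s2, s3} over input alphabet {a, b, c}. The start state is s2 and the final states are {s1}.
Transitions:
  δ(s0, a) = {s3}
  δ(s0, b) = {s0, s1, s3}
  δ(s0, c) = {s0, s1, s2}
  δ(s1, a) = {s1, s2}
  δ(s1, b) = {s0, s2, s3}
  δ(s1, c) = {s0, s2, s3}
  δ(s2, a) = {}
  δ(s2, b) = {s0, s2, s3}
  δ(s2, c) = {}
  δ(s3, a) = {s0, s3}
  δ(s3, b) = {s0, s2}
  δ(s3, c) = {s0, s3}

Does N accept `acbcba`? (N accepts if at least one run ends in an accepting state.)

rejected

Start: {s2}
read a: {}
The reachable set is empty and stays empty for the remaining 5 symbols.
Reachable ∩ accepting = {} — empty.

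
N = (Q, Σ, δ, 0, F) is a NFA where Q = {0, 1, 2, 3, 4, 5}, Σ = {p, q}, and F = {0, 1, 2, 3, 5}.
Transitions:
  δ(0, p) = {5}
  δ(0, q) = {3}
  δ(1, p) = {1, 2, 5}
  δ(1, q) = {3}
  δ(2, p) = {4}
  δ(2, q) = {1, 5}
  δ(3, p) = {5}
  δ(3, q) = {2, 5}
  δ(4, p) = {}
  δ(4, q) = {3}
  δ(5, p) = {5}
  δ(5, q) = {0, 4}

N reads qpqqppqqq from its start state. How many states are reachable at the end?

2

Start: {0}
read q: {3}
read p: {5}
read q: {0, 4}
read q: {3}
read p: {5}
read p: {5}
read q: {0, 4}
read q: {3}
read q: {2, 5}
Final reachable set {2, 5} has 2 states.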